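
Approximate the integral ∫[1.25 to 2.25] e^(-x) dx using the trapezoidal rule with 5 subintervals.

f(x) = e^(-x)
a = 1.25, b = 2.25, n = 5
h = (b - a)/n = 0.200000

Trapezoidal rule: (h/2)[f(x₀) + 2f(x₁) + 2f(x₂) + ... + f(xₙ)]

x_0 = 1.2500, f(x_0) = 0.286505, coefficient = 1
x_1 = 1.4500, f(x_1) = 0.234570, coefficient = 2
x_2 = 1.6500, f(x_2) = 0.192050, coefficient = 2
x_3 = 1.8500, f(x_3) = 0.157237, coefficient = 2
x_4 = 2.0500, f(x_4) = 0.128735, coefficient = 2
x_5 = 2.2500, f(x_5) = 0.105399, coefficient = 1

I ≈ (0.200000/2) × 1.817089 = 0.181709
Exact value: 0.181106
Error: 0.000603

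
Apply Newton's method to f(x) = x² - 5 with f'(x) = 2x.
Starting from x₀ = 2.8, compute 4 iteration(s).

f(x) = x² - 5
f'(x) = 2x
x₀ = 2.8

Newton-Raphson formula: x_{n+1} = x_n - f(x_n)/f'(x_n)

Iteration 1:
  f(2.800000) = 2.840000
  f'(2.800000) = 5.600000
  x_1 = 2.800000 - 2.840000/5.600000 = 2.292857
Iteration 2:
  f(2.292857) = 0.257194
  f'(2.292857) = 4.585714
  x_2 = 2.292857 - 0.257194/4.585714 = 2.236771
Iteration 3:
  f(2.236771) = 0.003146
  f'(2.236771) = 4.473543
  x_3 = 2.236771 - 0.003146/4.473543 = 2.236068
Iteration 4:
  f(2.236068) = 0.000000
  f'(2.236068) = 4.472136
  x_4 = 2.236068 - 0.000000/4.472136 = 2.236068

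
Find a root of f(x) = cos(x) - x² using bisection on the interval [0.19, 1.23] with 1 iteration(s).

f(x) = cos(x) - x²
Initial interval: [0.19, 1.23]

Iteration 1:
  c_1 = (0.190000 + 1.230000)/2 = 0.710000
  f(c_1) = f(0.710000) = 0.254262
  f(a) × f(c) ≥ 0, new interval: [0.710000, 1.230000]

After 1 iteration(s), the approximation is c_1 = 0.710000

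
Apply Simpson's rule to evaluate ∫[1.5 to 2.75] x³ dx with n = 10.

f(x) = x³
a = 1.5, b = 2.75, n = 10
h = (b - a)/n = 0.125000

Simpson's rule: (h/3)[f(x₀) + 4f(x₁) + 2f(x₂) + ... + f(xₙ)]

x_0 = 1.5000, f(x_0) = 3.375000, coefficient = 1
x_1 = 1.6250, f(x_1) = 4.291016, coefficient = 4
x_2 = 1.7500, f(x_2) = 5.359375, coefficient = 2
x_3 = 1.8750, f(x_3) = 6.591797, coefficient = 4
x_4 = 2.0000, f(x_4) = 8.000000, coefficient = 2
x_5 = 2.1250, f(x_5) = 9.595703, coefficient = 4
x_6 = 2.2500, f(x_6) = 11.390625, coefficient = 2
x_7 = 2.3750, f(x_7) = 13.396484, coefficient = 4
x_8 = 2.5000, f(x_8) = 15.625000, coefficient = 2
x_9 = 2.6250, f(x_9) = 18.087891, coefficient = 4
x_10 = 2.7500, f(x_10) = 20.796875, coefficient = 1

I ≈ (0.125000/3) × 312.773438 = 13.032227
Exact value: 13.032227
Error: 0.000000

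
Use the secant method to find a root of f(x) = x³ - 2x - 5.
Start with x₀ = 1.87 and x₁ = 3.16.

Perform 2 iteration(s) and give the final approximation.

f(x) = x³ - 2x - 5
x₀ = 1.87, x₁ = 3.16

Secant formula: x_{n+1} = x_n - f(x_n)(x_n - x_{n-1})/(f(x_n) - f(x_{n-1}))

Iteration 1:
  f(1.870000) = -2.200797
  f(3.160000) = 20.234496
  x_2 = 3.160000 - 20.234496×(3.160000 - 1.870000)/(20.234496 - (-2.200797))
       = 1.996543
Iteration 2:
  f(3.160000) = 20.234496
  f(1.996543) = -1.034499
  x_3 = 1.996543 - (-1.034499)×(1.996543 - 3.160000)/(-1.034499 - 20.234496)
       = 2.053132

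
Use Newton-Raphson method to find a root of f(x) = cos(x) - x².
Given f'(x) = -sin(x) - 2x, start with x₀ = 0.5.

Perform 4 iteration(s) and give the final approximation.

f(x) = cos(x) - x²
f'(x) = -sin(x) - 2x
x₀ = 0.5

Newton-Raphson formula: x_{n+1} = x_n - f(x_n)/f'(x_n)

Iteration 1:
  f(0.500000) = 0.627583
  f'(0.500000) = -1.479426
  x_1 = 0.500000 - 0.627583/(-1.479426) = 0.924207
Iteration 2:
  f(0.924207) = -0.251691
  f'(0.924207) = -2.646557
  x_2 = 0.924207 - (-0.251691)/(-2.646557) = 0.829106
Iteration 3:
  f(0.829106) = -0.011881
  f'(0.829106) = -2.395539
  x_3 = 0.829106 - (-0.011881)/(-2.395539) = 0.824146
Iteration 4:
  f(0.824146) = -0.000033
  f'(0.824146) = -2.382260
  x_4 = 0.824146 - (-0.000033)/(-2.382260) = 0.824132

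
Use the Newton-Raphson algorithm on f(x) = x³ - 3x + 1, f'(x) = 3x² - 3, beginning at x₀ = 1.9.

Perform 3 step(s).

f(x) = x³ - 3x + 1
f'(x) = 3x² - 3
x₀ = 1.9

Newton-Raphson formula: x_{n+1} = x_n - f(x_n)/f'(x_n)

Iteration 1:
  f(1.900000) = 2.159000
  f'(1.900000) = 7.830000
  x_1 = 1.900000 - 2.159000/7.830000 = 1.624266
Iteration 2:
  f(1.624266) = 0.412404
  f'(1.624266) = 4.914717
  x_2 = 1.624266 - 0.412404/4.914717 = 1.540354
Iteration 3:
  f(1.540354) = 0.033720
  f'(1.540354) = 4.118068
  x_3 = 1.540354 - 0.033720/4.118068 = 1.532165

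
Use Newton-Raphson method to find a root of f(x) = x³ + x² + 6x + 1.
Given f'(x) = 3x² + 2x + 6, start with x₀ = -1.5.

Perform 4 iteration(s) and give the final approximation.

f(x) = x³ + x² + 6x + 1
f'(x) = 3x² + 2x + 6
x₀ = -1.5

Newton-Raphson formula: x_{n+1} = x_n - f(x_n)/f'(x_n)

Iteration 1:
  f(-1.500000) = -9.125000
  f'(-1.500000) = 9.750000
  x_1 = -1.500000 - (-9.125000)/9.750000 = -0.564103
Iteration 2:
  f(-0.564103) = -2.245908
  f'(-0.564103) = 5.826430
  x_2 = -0.564103 - (-2.245908)/5.826430 = -0.178634
Iteration 3:
  f(-0.178634) = -0.045592
  f'(-0.178634) = 5.738463
  x_3 = -0.178634 - (-0.045592)/5.738463 = -0.170689
Iteration 4:
  f(-0.170689) = 0.000030
  f'(-0.170689) = 5.746027
  x_4 = -0.170689 - 0.000030/5.746027 = -0.170694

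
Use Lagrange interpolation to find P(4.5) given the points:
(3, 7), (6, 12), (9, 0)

Lagrange interpolation formula:
P(x) = Σ yᵢ × Lᵢ(x)
where Lᵢ(x) = Π_{j≠i} (x - xⱼ)/(xᵢ - xⱼ)

L_0(4.5) = (4.5 - 6)/(3 - 6) × (4.5 - 9)/(3 - 9) = 0.375000
L_1(4.5) = (4.5 - 3)/(6 - 3) × (4.5 - 9)/(6 - 9) = 0.750000
L_2(4.5) = (4.5 - 3)/(9 - 3) × (4.5 - 6)/(9 - 6) = -0.125000

P(4.5) = 7×L_0(4.5) + 12×L_1(4.5) + 0×L_2(4.5)
P(4.5) = 11.625000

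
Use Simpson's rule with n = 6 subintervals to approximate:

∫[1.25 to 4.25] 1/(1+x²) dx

f(x) = 1/(1+x²)
a = 1.25, b = 4.25, n = 6
h = (b - a)/n = 0.500000

Simpson's rule: (h/3)[f(x₀) + 4f(x₁) + 2f(x₂) + ... + f(xₙ)]

x_0 = 1.2500, f(x_0) = 0.390244, coefficient = 1
x_1 = 1.7500, f(x_1) = 0.246154, coefficient = 4
x_2 = 2.2500, f(x_2) = 0.164948, coefficient = 2
x_3 = 2.7500, f(x_3) = 0.116788, coefficient = 4
x_4 = 3.2500, f(x_4) = 0.086486, coefficient = 2
x_5 = 3.7500, f(x_5) = 0.066390, coefficient = 4
x_6 = 4.2500, f(x_6) = 0.052459, coefficient = 1

I ≈ (0.500000/3) × 2.662902 = 0.443817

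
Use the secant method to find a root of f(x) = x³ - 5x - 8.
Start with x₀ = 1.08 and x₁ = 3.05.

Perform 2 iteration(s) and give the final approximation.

f(x) = x³ - 5x - 8
x₀ = 1.08, x₁ = 3.05

Secant formula: x_{n+1} = x_n - f(x_n)(x_n - x_{n-1})/(f(x_n) - f(x_{n-1}))

Iteration 1:
  f(1.080000) = -12.140288
  f(3.050000) = 5.122625
  x_2 = 3.050000 - 5.122625×(3.050000 - 1.080000)/(5.122625 - (-12.140288))
       = 2.465419
Iteration 2:
  f(3.050000) = 5.122625
  f(2.465419) = -5.341561
  x_3 = 2.465419 - (-5.341561)×(2.465419 - 3.050000)/(-5.341561 - 5.122625)
       = 2.763825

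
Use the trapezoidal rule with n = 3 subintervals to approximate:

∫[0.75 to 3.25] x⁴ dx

f(x) = x⁴
a = 0.75, b = 3.25, n = 3
h = (b - a)/n = 0.833333

Trapezoidal rule: (h/2)[f(x₀) + 2f(x₁) + 2f(x₂) + ... + f(xₙ)]

x_0 = 0.7500, f(x_0) = 0.316406, coefficient = 1
x_1 = 1.5833, f(x_1) = 6.284770, coefficient = 2
x_2 = 2.4167, f(x_2) = 34.108845, coefficient = 2
x_3 = 3.2500, f(x_3) = 111.566406, coefficient = 1

I ≈ (0.833333/2) × 192.670042 = 80.279184
Exact value: 72.470703
Error: 7.808481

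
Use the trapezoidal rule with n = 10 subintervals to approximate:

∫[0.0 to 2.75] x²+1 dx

f(x) = x²+1
a = 0.0, b = 2.75, n = 10
h = (b - a)/n = 0.275000

Trapezoidal rule: (h/2)[f(x₀) + 2f(x₁) + 2f(x₂) + ... + f(xₙ)]

x_0 = 0.0000, f(x_0) = 1.000000, coefficient = 1
x_1 = 0.2750, f(x_1) = 1.075625, coefficient = 2
x_2 = 0.5500, f(x_2) = 1.302500, coefficient = 2
x_3 = 0.8250, f(x_3) = 1.680625, coefficient = 2
x_4 = 1.1000, f(x_4) = 2.210000, coefficient = 2
x_5 = 1.3750, f(x_5) = 2.890625, coefficient = 2
x_6 = 1.6500, f(x_6) = 3.722500, coefficient = 2
x_7 = 1.9250, f(x_7) = 4.705625, coefficient = 2
x_8 = 2.2000, f(x_8) = 5.840000, coefficient = 2
x_9 = 2.4750, f(x_9) = 7.125625, coefficient = 2
x_10 = 2.7500, f(x_10) = 8.562500, coefficient = 1

I ≈ (0.275000/2) × 70.668750 = 9.716953
Exact value: 9.682292
Error: 0.034661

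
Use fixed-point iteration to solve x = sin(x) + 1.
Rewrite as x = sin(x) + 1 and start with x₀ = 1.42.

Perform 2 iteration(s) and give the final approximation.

Equation: x = sin(x) + 1
Fixed-point form: x = sin(x) + 1
x₀ = 1.42

x_1 = g(1.420000) = 1.988652
x_2 = g(1.988652) = 1.913961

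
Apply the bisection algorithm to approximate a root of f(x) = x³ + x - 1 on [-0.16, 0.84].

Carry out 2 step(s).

f(x) = x³ + x - 1
Initial interval: [-0.16, 0.84]

Iteration 1:
  c_1 = (-0.160000 + 0.840000)/2 = 0.340000
  f(c_1) = f(0.340000) = -0.620696
  f(a) × f(c) ≥ 0, new interval: [0.340000, 0.840000]
Iteration 2:
  c_2 = (0.340000 + 0.840000)/2 = 0.590000
  f(c_2) = f(0.590000) = -0.204621
  f(a) × f(c) ≥ 0, new interval: [0.590000, 0.840000]

After 2 iteration(s), the approximation is c_2 = 0.590000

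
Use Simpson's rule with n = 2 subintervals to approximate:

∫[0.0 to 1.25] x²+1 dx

f(x) = x²+1
a = 0.0, b = 1.25, n = 2
h = (b - a)/n = 0.625000

Simpson's rule: (h/3)[f(x₀) + 4f(x₁) + 2f(x₂) + ... + f(xₙ)]

x_0 = 0.0000, f(x_0) = 1.000000, coefficient = 1
x_1 = 0.6250, f(x_1) = 1.390625, coefficient = 4
x_2 = 1.2500, f(x_2) = 2.562500, coefficient = 1

I ≈ (0.625000/3) × 9.125000 = 1.901042
Exact value: 1.901042
Error: 0.000000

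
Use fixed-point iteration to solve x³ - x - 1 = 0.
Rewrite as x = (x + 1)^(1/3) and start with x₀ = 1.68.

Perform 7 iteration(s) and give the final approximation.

Equation: x³ - x - 1 = 0
Fixed-point form: x = (x + 1)^(1/3)
x₀ = 1.68

x_1 = g(1.680000) = 1.389030
x_2 = g(1.389030) = 1.336823
x_3 = g(1.336823) = 1.327013
x_4 = g(1.327013) = 1.325154
x_5 = g(1.325154) = 1.324801
x_6 = g(1.324801) = 1.324734
x_7 = g(1.324734) = 1.324721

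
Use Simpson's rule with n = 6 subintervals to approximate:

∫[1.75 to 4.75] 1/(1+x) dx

f(x) = 1/(1+x)
a = 1.75, b = 4.75, n = 6
h = (b - a)/n = 0.500000

Simpson's rule: (h/3)[f(x₀) + 4f(x₁) + 2f(x₂) + ... + f(xₙ)]

x_0 = 1.7500, f(x_0) = 0.363636, coefficient = 1
x_1 = 2.2500, f(x_1) = 0.307692, coefficient = 4
x_2 = 2.7500, f(x_2) = 0.266667, coefficient = 2
x_3 = 3.2500, f(x_3) = 0.235294, coefficient = 4
x_4 = 3.7500, f(x_4) = 0.210526, coefficient = 2
x_5 = 4.2500, f(x_5) = 0.190476, coefficient = 4
x_6 = 4.7500, f(x_6) = 0.173913, coefficient = 1

I ≈ (0.500000/3) × 4.425786 = 0.737631
Exact value: 0.737599
Error: 0.000032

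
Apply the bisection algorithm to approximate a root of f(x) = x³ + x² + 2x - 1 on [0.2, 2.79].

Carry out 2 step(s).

f(x) = x³ + x² + 2x - 1
Initial interval: [0.2, 2.79]

Iteration 1:
  c_1 = (0.200000 + 2.790000)/2 = 1.495000
  f(c_1) = f(1.495000) = 7.566387
  f(a) × f(c) < 0, new interval: [0.200000, 1.495000]
Iteration 2:
  c_2 = (0.200000 + 1.495000)/2 = 0.847500
  f(c_2) = f(0.847500) = 2.021978
  f(a) × f(c) < 0, new interval: [0.200000, 0.847500]

After 2 iteration(s), the approximation is c_2 = 0.847500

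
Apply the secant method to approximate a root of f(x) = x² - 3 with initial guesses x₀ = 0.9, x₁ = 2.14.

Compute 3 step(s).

f(x) = x² - 3
x₀ = 0.9, x₁ = 2.14

Secant formula: x_{n+1} = x_n - f(x_n)(x_n - x_{n-1})/(f(x_n) - f(x_{n-1}))

Iteration 1:
  f(0.900000) = -2.190000
  f(2.140000) = 1.579600
  x_2 = 2.140000 - 1.579600×(2.140000 - 0.900000)/(1.579600 - (-2.190000))
       = 1.620395
Iteration 2:
  f(2.140000) = 1.579600
  f(1.620395) = -0.374321
  x_3 = 1.620395 - (-0.374321)×(1.620395 - 2.140000)/(-0.374321 - 1.579600)
       = 1.719938
Iteration 3:
  f(1.620395) = -0.374321
  f(1.719938) = -0.041814
  x_4 = 1.719938 - (-0.041814)×(1.719938 - 1.620395)/(-0.041814 - (-0.374321))
       = 1.732456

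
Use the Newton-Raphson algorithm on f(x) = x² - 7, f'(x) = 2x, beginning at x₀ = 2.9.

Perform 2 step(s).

f(x) = x² - 7
f'(x) = 2x
x₀ = 2.9

Newton-Raphson formula: x_{n+1} = x_n - f(x_n)/f'(x_n)

Iteration 1:
  f(2.900000) = 1.410000
  f'(2.900000) = 5.800000
  x_1 = 2.900000 - 1.410000/5.800000 = 2.656897
Iteration 2:
  f(2.656897) = 0.059099
  f'(2.656897) = 5.313793
  x_2 = 2.656897 - 0.059099/5.313793 = 2.645775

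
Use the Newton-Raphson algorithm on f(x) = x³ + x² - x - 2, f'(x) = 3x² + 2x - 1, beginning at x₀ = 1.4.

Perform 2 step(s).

f(x) = x³ + x² - x - 2
f'(x) = 3x² + 2x - 1
x₀ = 1.4

Newton-Raphson formula: x_{n+1} = x_n - f(x_n)/f'(x_n)

Iteration 1:
  f(1.400000) = 1.304000
  f'(1.400000) = 7.680000
  x_1 = 1.400000 - 1.304000/7.680000 = 1.230208
Iteration 2:
  f(1.230208) = 0.145017
  f'(1.230208) = 6.000654
  x_2 = 1.230208 - 0.145017/6.000654 = 1.206041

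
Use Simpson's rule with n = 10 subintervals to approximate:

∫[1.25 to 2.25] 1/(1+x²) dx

f(x) = 1/(1+x²)
a = 1.25, b = 2.25, n = 10
h = (b - a)/n = 0.100000

Simpson's rule: (h/3)[f(x₀) + 4f(x₁) + 2f(x₂) + ... + f(xₙ)]

x_0 = 1.2500, f(x_0) = 0.390244, coefficient = 1
x_1 = 1.3500, f(x_1) = 0.354296, coefficient = 4
x_2 = 1.4500, f(x_2) = 0.322321, coefficient = 2
x_3 = 1.5500, f(x_3) = 0.293902, coefficient = 4
x_4 = 1.6500, f(x_4) = 0.268637, coefficient = 2
x_5 = 1.7500, f(x_5) = 0.246154, coefficient = 4
x_6 = 1.8500, f(x_6) = 0.226116, coefficient = 2
x_7 = 1.9500, f(x_7) = 0.208225, coefficient = 4
x_8 = 2.0500, f(x_8) = 0.192215, coefficient = 2
x_9 = 2.1500, f(x_9) = 0.177857, coefficient = 4
x_10 = 2.2500, f(x_10) = 0.164948, coefficient = 1

I ≈ (0.100000/3) × 7.695502 = 0.256517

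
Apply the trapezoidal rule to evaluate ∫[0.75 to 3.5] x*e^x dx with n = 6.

f(x) = x*e^x
a = 0.75, b = 3.5, n = 6
h = (b - a)/n = 0.458333

Trapezoidal rule: (h/2)[f(x₀) + 2f(x₁) + 2f(x₂) + ... + f(xₙ)]

x_0 = 0.7500, f(x_0) = 1.587750, coefficient = 1
x_1 = 1.2083, f(x_1) = 4.045379, coefficient = 2
x_2 = 1.6667, f(x_2) = 8.824150, coefficient = 2
x_3 = 2.1250, f(x_3) = 17.792407, coefficient = 2
x_4 = 2.5833, f(x_4) = 34.206439, coefficient = 2
x_5 = 3.0417, f(x_5) = 63.692848, coefficient = 2
x_6 = 3.5000, f(x_6) = 115.904082, coefficient = 1

I ≈ (0.458333/2) × 374.614278 = 85.849105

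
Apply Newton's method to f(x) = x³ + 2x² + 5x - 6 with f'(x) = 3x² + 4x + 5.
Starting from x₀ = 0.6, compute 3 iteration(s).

f(x) = x³ + 2x² + 5x - 6
f'(x) = 3x² + 4x + 5
x₀ = 0.6

Newton-Raphson formula: x_{n+1} = x_n - f(x_n)/f'(x_n)

Iteration 1:
  f(0.600000) = -2.064000
  f'(0.600000) = 8.480000
  x_1 = 0.600000 - (-2.064000)/8.480000 = 0.843396
Iteration 2:
  f(0.843396) = 0.239538
  f'(0.843396) = 10.507536
  x_2 = 0.843396 - 0.239538/10.507536 = 0.820599
Iteration 3:
  f(0.820599) = 0.002342
  f'(0.820599) = 10.302548
  x_3 = 0.820599 - 0.002342/10.302548 = 0.820372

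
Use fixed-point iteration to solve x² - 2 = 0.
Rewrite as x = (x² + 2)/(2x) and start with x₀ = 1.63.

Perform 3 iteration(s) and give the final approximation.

Equation: x² - 2 = 0
Fixed-point form: x = (x² + 2)/(2x)
x₀ = 1.63

x_1 = g(1.630000) = 1.428497
x_2 = g(1.428497) = 1.414285
x_3 = g(1.414285) = 1.414214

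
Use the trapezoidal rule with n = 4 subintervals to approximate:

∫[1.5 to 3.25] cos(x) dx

f(x) = cos(x)
a = 1.5, b = 3.25, n = 4
h = (b - a)/n = 0.437500

Trapezoidal rule: (h/2)[f(x₀) + 2f(x₁) + 2f(x₂) + ... + f(xₙ)]

x_0 = 1.5000, f(x_0) = 0.070737, coefficient = 1
x_1 = 1.9375, f(x_1) = -0.358540, coefficient = 2
x_2 = 2.3750, f(x_2) = -0.720278, coefficient = 2
x_3 = 2.8125, f(x_3) = -0.946336, coefficient = 2
x_4 = 3.2500, f(x_4) = -0.994130, coefficient = 1

I ≈ (0.437500/2) × -4.973702 = -1.087997
Exact value: -1.105690
Error: 0.017693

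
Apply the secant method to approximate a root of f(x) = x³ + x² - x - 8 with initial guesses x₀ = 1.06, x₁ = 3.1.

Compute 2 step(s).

f(x) = x³ + x² - x - 8
x₀ = 1.06, x₁ = 3.1

Secant formula: x_{n+1} = x_n - f(x_n)(x_n - x_{n-1})/(f(x_n) - f(x_{n-1}))

Iteration 1:
  f(1.060000) = -6.745384
  f(3.100000) = 28.301000
  x_2 = 3.100000 - 28.301000×(3.100000 - 1.060000)/(28.301000 - (-6.745384))
       = 1.452639
Iteration 2:
  f(3.100000) = 28.301000
  f(1.452639) = -4.277177
  x_3 = 1.452639 - (-4.277177)×(1.452639 - 3.100000)/(-4.277177 - 28.301000)
       = 1.668921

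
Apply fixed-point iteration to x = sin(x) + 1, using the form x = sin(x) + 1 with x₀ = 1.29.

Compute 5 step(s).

Equation: x = sin(x) + 1
Fixed-point form: x = sin(x) + 1
x₀ = 1.29

x_1 = g(1.290000) = 1.960835
x_2 = g(1.960835) = 1.924894
x_3 = g(1.924894) = 1.937960
x_4 = g(1.937960) = 1.933349
x_5 = g(1.933349) = 1.934994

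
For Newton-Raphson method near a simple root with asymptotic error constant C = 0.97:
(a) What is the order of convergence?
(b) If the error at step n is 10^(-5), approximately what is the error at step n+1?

(a) Newton-Raphson has quadratic (order 2) convergence near simple roots.
    This means |e_{n+1}| ≈ C|e_n|².

(b) With |e_n| = 10^(-5) and C = 0.97:
    |e_{n+1}| ≈ 0.97 × (10^(-5))² = 0.97 × 10^(-10)

(a) 2 (quadratic); (b) |e_{n+1}| ≈ 9.700e-11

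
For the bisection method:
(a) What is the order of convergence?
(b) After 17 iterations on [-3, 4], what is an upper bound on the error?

(a) Bisection has linear (order 1) convergence; the error is halved each step.

(b) Error bound = (b-a)/2^n = (4 - (-3))/2^{17}
    = 7/2^{17}

(a) 1 (linear); (b) error ≤ 5.34e-05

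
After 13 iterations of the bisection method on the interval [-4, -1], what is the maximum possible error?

Bisection error bound: |error| ≤ (b-a)/2^n
|error| ≤ (-1 - (-4))/2^13 = 3/2^13
|error| ≤ 0.0003662109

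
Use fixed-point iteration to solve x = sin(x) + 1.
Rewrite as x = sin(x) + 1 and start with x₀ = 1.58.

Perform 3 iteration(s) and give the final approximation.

Equation: x = sin(x) + 1
Fixed-point form: x = sin(x) + 1
x₀ = 1.58

x_1 = g(1.580000) = 1.999958
x_2 = g(1.999958) = 1.909315
x_3 = g(1.909315) = 1.943248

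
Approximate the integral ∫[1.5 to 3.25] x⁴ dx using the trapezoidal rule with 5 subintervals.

f(x) = x⁴
a = 1.5, b = 3.25, n = 5
h = (b - a)/n = 0.350000

Trapezoidal rule: (h/2)[f(x₀) + 2f(x₁) + 2f(x₂) + ... + f(xₙ)]

x_0 = 1.5000, f(x_0) = 5.062500, coefficient = 1
x_1 = 1.8500, f(x_1) = 11.713506, coefficient = 2
x_2 = 2.2000, f(x_2) = 23.425600, coefficient = 2
x_3 = 2.5500, f(x_3) = 42.282506, coefficient = 2
x_4 = 2.9000, f(x_4) = 70.728100, coefficient = 2
x_5 = 3.2500, f(x_5) = 111.566406, coefficient = 1

I ≈ (0.350000/2) × 412.928331 = 72.262458
Exact value: 70.999414
Error: 1.263044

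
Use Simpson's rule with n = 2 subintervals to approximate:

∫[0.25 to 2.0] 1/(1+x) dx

f(x) = 1/(1+x)
a = 0.25, b = 2.0, n = 2
h = (b - a)/n = 0.875000

Simpson's rule: (h/3)[f(x₀) + 4f(x₁) + 2f(x₂) + ... + f(xₙ)]

x_0 = 0.2500, f(x_0) = 0.800000, coefficient = 1
x_1 = 1.1250, f(x_1) = 0.470588, coefficient = 4
x_2 = 2.0000, f(x_2) = 0.333333, coefficient = 1

I ≈ (0.875000/3) × 3.015686 = 0.879575
Exact value: 0.875469
Error: 0.004106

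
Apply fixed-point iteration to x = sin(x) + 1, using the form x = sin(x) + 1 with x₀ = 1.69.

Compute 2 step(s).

Equation: x = sin(x) + 1
Fixed-point form: x = sin(x) + 1
x₀ = 1.69

x_1 = g(1.690000) = 1.992904
x_2 = g(1.992904) = 1.912228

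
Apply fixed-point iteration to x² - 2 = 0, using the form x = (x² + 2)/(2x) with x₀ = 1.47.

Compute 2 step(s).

Equation: x² - 2 = 0
Fixed-point form: x = (x² + 2)/(2x)
x₀ = 1.47

x_1 = g(1.470000) = 1.415272
x_2 = g(1.415272) = 1.414214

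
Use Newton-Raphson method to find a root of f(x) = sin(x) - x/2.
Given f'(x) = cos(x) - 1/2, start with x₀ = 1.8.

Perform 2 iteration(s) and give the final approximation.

f(x) = sin(x) - x/2
f'(x) = cos(x) - 1/2
x₀ = 1.8

Newton-Raphson formula: x_{n+1} = x_n - f(x_n)/f'(x_n)

Iteration 1:
  f(1.800000) = 0.073848
  f'(1.800000) = -0.727202
  x_1 = 1.800000 - 0.073848/(-0.727202) = 1.901550
Iteration 2:
  f(1.901550) = -0.004977
  f'(1.901550) = -0.824756
  x_2 = 1.901550 - (-0.004977)/(-0.824756) = 1.895515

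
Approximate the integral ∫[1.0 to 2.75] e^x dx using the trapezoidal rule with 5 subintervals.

f(x) = e^x
a = 1.0, b = 2.75, n = 5
h = (b - a)/n = 0.350000

Trapezoidal rule: (h/2)[f(x₀) + 2f(x₁) + 2f(x₂) + ... + f(xₙ)]

x_0 = 1.0000, f(x_0) = 2.718282, coefficient = 1
x_1 = 1.3500, f(x_1) = 3.857426, coefficient = 2
x_2 = 1.7000, f(x_2) = 5.473947, coefficient = 2
x_3 = 2.0500, f(x_3) = 7.767901, coefficient = 2
x_4 = 2.4000, f(x_4) = 11.023176, coefficient = 2
x_5 = 2.7500, f(x_5) = 15.642632, coefficient = 1

I ≈ (0.350000/2) × 74.605815 = 13.056018
Exact value: 12.924350
Error: 0.131667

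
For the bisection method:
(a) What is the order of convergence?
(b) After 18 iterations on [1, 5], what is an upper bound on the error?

(a) Bisection has linear (order 1) convergence; the error is halved each step.

(b) Error bound = (b-a)/2^n = (5 - 1)/2^{18}
    = 4/2^{18}

(a) 1 (linear); (b) error ≤ 1.53e-05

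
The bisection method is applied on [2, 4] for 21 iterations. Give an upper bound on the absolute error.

Bisection error bound: |error| ≤ (b-a)/2^n
|error| ≤ (4 - 2)/2^21 = 2/2^21
|error| ≤ 0.0000009537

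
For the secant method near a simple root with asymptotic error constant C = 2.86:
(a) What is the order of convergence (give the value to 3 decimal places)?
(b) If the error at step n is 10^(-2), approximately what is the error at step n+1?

(a) Secant method has superlinear convergence with order φ = (1+√5)/2 ≈ 1.618.
    This means |e_{n+1}| ≈ C|e_n|^1.618.

(b) With |e_n| = 10^(-2) and C = 2.86:
    |e_{n+1}| ≈ 2.86 × (10^(-2))^1.618 = 2.86 × 10^(-3.24)

(a) ≈ 1.618 (golden ratio); (b) |e_{n+1}| ≈ 1.661e-03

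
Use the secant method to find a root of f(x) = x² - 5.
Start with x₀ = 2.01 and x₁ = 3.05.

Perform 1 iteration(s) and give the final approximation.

f(x) = x² - 5
x₀ = 2.01, x₁ = 3.05

Secant formula: x_{n+1} = x_n - f(x_n)(x_n - x_{n-1})/(f(x_n) - f(x_{n-1}))

Iteration 1:
  f(2.010000) = -0.959900
  f(3.050000) = 4.302500
  x_2 = 3.050000 - 4.302500×(3.050000 - 2.010000)/(4.302500 - (-0.959900))
       = 2.199704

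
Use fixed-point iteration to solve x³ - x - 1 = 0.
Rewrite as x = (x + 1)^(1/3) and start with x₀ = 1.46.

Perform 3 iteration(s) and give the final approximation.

Equation: x³ - x - 1 = 0
Fixed-point form: x = (x + 1)^(1/3)
x₀ = 1.46

x_1 = g(1.460000) = 1.349931
x_2 = g(1.349931) = 1.329490
x_3 = g(1.329490) = 1.325624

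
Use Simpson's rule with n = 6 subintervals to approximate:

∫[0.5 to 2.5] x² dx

f(x) = x²
a = 0.5, b = 2.5, n = 6
h = (b - a)/n = 0.333333

Simpson's rule: (h/3)[f(x₀) + 4f(x₁) + 2f(x₂) + ... + f(xₙ)]

x_0 = 0.5000, f(x_0) = 0.250000, coefficient = 1
x_1 = 0.8333, f(x_1) = 0.694444, coefficient = 4
x_2 = 1.1667, f(x_2) = 1.361111, coefficient = 2
x_3 = 1.5000, f(x_3) = 2.250000, coefficient = 4
x_4 = 1.8333, f(x_4) = 3.361111, coefficient = 2
x_5 = 2.1667, f(x_5) = 4.694444, coefficient = 4
x_6 = 2.5000, f(x_6) = 6.250000, coefficient = 1

I ≈ (0.333333/3) × 46.500000 = 5.166667
Exact value: 5.166667
Error: 0.000000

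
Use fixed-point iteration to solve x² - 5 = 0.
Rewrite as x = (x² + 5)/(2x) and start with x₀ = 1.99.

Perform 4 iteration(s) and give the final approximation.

Equation: x² - 5 = 0
Fixed-point form: x = (x² + 5)/(2x)
x₀ = 1.99

x_1 = g(1.990000) = 2.251281
x_2 = g(2.251281) = 2.236119
x_3 = g(2.236119) = 2.236068
x_4 = g(2.236068) = 2.236068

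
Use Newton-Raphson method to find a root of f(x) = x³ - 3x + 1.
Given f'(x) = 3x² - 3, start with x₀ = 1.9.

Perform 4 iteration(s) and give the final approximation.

f(x) = x³ - 3x + 1
f'(x) = 3x² - 3
x₀ = 1.9

Newton-Raphson formula: x_{n+1} = x_n - f(x_n)/f'(x_n)

Iteration 1:
  f(1.900000) = 2.159000
  f'(1.900000) = 7.830000
  x_1 = 1.900000 - 2.159000/7.830000 = 1.624266
Iteration 2:
  f(1.624266) = 0.412404
  f'(1.624266) = 4.914717
  x_2 = 1.624266 - 0.412404/4.914717 = 1.540354
Iteration 3:
  f(1.540354) = 0.033720
  f'(1.540354) = 4.118068
  x_3 = 1.540354 - 0.033720/4.118068 = 1.532165
Iteration 4:
  f(1.532165) = 0.000309
  f'(1.532165) = 4.042592
  x_4 = 1.532165 - 0.000309/4.042592 = 1.532089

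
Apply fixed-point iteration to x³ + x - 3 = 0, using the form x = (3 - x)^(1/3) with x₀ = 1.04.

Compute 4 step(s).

Equation: x³ + x - 3 = 0
Fixed-point form: x = (3 - x)^(1/3)
x₀ = 1.04

x_1 = g(1.040000) = 1.251465
x_2 = g(1.251465) = 1.204735
x_3 = g(1.204735) = 1.215373
x_4 = g(1.215373) = 1.212967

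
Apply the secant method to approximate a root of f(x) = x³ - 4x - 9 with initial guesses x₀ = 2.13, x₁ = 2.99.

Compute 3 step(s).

f(x) = x³ - 4x - 9
x₀ = 2.13, x₁ = 2.99

Secant formula: x_{n+1} = x_n - f(x_n)(x_n - x_{n-1})/(f(x_n) - f(x_{n-1}))

Iteration 1:
  f(2.130000) = -7.856403
  f(2.990000) = 5.770899
  x_2 = 2.990000 - 5.770899×(2.990000 - 2.130000)/(5.770899 - (-7.856403))
       = 2.625807
Iteration 2:
  f(2.990000) = 5.770899
  f(2.625807) = -1.398656
  x_3 = 2.625807 - (-1.398656)×(2.625807 - 2.990000)/(-1.398656 - 5.770899)
       = 2.696854
Iteration 3:
  f(2.625807) = -1.398656
  f(2.696854) = -0.173131
  x_4 = 2.696854 - (-0.173131)×(2.696854 - 2.625807)/(-0.173131 - (-1.398656))
       = 2.706891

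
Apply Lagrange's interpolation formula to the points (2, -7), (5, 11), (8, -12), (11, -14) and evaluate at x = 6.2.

Lagrange interpolation formula:
P(x) = Σ yᵢ × Lᵢ(x)
where Lᵢ(x) = Π_{j≠i} (x - xⱼ)/(xᵢ - xⱼ)

L_0(6.2) = (6.2 - 5)/(2 - 5) × (6.2 - 8)/(2 - 8) × (6.2 - 11)/(2 - 11) = -0.064000
L_1(6.2) = (6.2 - 2)/(5 - 2) × (6.2 - 8)/(5 - 8) × (6.2 - 11)/(5 - 11) = 0.672000
L_2(6.2) = (6.2 - 2)/(8 - 2) × (6.2 - 5)/(8 - 5) × (6.2 - 11)/(8 - 11) = 0.448000
L_3(6.2) = (6.2 - 2)/(11 - 2) × (6.2 - 5)/(11 - 5) × (6.2 - 8)/(11 - 8) = -0.056000

P(6.2) = (-7)×L_0(6.2) + 11×L_1(6.2) + (-12)×L_2(6.2) + (-14)×L_3(6.2)
P(6.2) = 3.248000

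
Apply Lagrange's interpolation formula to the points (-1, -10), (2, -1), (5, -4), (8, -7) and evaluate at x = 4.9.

Lagrange interpolation formula:
P(x) = Σ yᵢ × Lᵢ(x)
where Lᵢ(x) = Π_{j≠i} (x - xⱼ)/(xᵢ - xⱼ)

L_0(4.9) = (4.9 - 2)/(-1 - 2) × (4.9 - 5)/(-1 - 5) × (4.9 - 8)/(-1 - 8) = -0.005549
L_1(4.9) = (4.9 - (-1))/(2 - (-1)) × (4.9 - 5)/(2 - 5) × (4.9 - 8)/(2 - 8) = 0.033870
L_2(4.9) = (4.9 - (-1))/(5 - (-1)) × (4.9 - 2)/(5 - 2) × (4.9 - 8)/(5 - 8) = 0.982241
L_3(4.9) = (4.9 - (-1))/(8 - (-1)) × (4.9 - 2)/(8 - 2) × (4.9 - 5)/(8 - 5) = -0.010562

P(4.9) = (-10)×L_0(4.9) + (-1)×L_1(4.9) + (-4)×L_2(4.9) + (-7)×L_3(4.9)
P(4.9) = -3.833407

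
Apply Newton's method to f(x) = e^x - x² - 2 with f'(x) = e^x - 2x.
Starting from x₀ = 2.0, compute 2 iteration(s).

f(x) = e^x - x² - 2
f'(x) = e^x - 2x
x₀ = 2.0

Newton-Raphson formula: x_{n+1} = x_n - f(x_n)/f'(x_n)

Iteration 1:
  f(2.000000) = 1.389056
  f'(2.000000) = 3.389056
  x_1 = 2.000000 - 1.389056/3.389056 = 1.590135
Iteration 2:
  f(1.590135) = 0.375881
  f'(1.590135) = 1.724140
  x_2 = 1.590135 - 0.375881/1.724140 = 1.372124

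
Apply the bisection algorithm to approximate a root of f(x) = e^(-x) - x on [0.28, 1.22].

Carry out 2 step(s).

f(x) = e^(-x) - x
Initial interval: [0.28, 1.22]

Iteration 1:
  c_1 = (0.280000 + 1.220000)/2 = 0.750000
  f(c_1) = f(0.750000) = -0.277633
  f(a) × f(c) < 0, new interval: [0.280000, 0.750000]
Iteration 2:
  c_2 = (0.280000 + 0.750000)/2 = 0.515000
  f(c_2) = f(0.515000) = 0.082501
  f(a) × f(c) ≥ 0, new interval: [0.515000, 0.750000]

After 2 iteration(s), the approximation is c_2 = 0.515000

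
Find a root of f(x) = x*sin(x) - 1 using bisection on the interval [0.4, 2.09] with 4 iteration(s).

f(x) = x*sin(x) - 1
Initial interval: [0.4, 2.09]

Iteration 1:
  c_1 = (0.400000 + 2.090000)/2 = 1.245000
  f(c_1) = f(1.245000) = 0.179508
  f(a) × f(c) < 0, new interval: [0.400000, 1.245000]
Iteration 2:
  c_2 = (0.400000 + 1.245000)/2 = 0.822500
  f(c_2) = f(0.822500) = -0.397232
  f(a) × f(c) ≥ 0, new interval: [0.822500, 1.245000]
Iteration 3:
  c_3 = (0.822500 + 1.245000)/2 = 1.033750
  f(c_3) = f(1.033750) = -0.111778
  f(a) × f(c) ≥ 0, new interval: [1.033750, 1.245000]
Iteration 4:
  c_4 = (1.033750 + 1.245000)/2 = 1.139375
  f(c_4) = f(1.139375) = 0.034977
  f(a) × f(c) < 0, new interval: [1.033750, 1.139375]

After 4 iteration(s), the approximation is c_4 = 1.139375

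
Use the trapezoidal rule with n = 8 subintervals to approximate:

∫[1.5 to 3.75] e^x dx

f(x) = e^x
a = 1.5, b = 3.75, n = 8
h = (b - a)/n = 0.281250

Trapezoidal rule: (h/2)[f(x₀) + 2f(x₁) + 2f(x₂) + ... + f(xₙ)]

x_0 = 1.5000, f(x_0) = 4.481689, coefficient = 1
x_1 = 1.7812, f(x_1) = 5.937273, coefficient = 2
x_2 = 2.0625, f(x_2) = 7.865609, coefficient = 2
x_3 = 2.3438, f(x_3) = 10.420239, coefficient = 2
x_4 = 2.6250, f(x_4) = 13.804574, coefficient = 2
x_5 = 2.9062, f(x_5) = 18.288089, coefficient = 2
x_6 = 3.1875, f(x_6) = 24.227782, coefficient = 2
x_7 = 3.4688, f(x_7) = 32.096597, coefficient = 2
x_8 = 3.7500, f(x_8) = 42.521082, coefficient = 1

I ≈ (0.281250/2) × 272.283100 = 38.289811
Exact value: 38.039393
Error: 0.250418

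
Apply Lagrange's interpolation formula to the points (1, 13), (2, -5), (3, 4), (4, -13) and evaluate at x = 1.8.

Lagrange interpolation formula:
P(x) = Σ yᵢ × Lᵢ(x)
where Lᵢ(x) = Π_{j≠i} (x - xⱼ)/(xᵢ - xⱼ)

L_0(1.8) = (1.8 - 2)/(1 - 2) × (1.8 - 3)/(1 - 3) × (1.8 - 4)/(1 - 4) = 0.088000
L_1(1.8) = (1.8 - 1)/(2 - 1) × (1.8 - 3)/(2 - 3) × (1.8 - 4)/(2 - 4) = 1.056000
L_2(1.8) = (1.8 - 1)/(3 - 1) × (1.8 - 2)/(3 - 2) × (1.8 - 4)/(3 - 4) = -0.176000
L_3(1.8) = (1.8 - 1)/(4 - 1) × (1.8 - 2)/(4 - 2) × (1.8 - 3)/(4 - 3) = 0.032000

P(1.8) = 13×L_0(1.8) + (-5)×L_1(1.8) + 4×L_2(1.8) + (-13)×L_3(1.8)
P(1.8) = -5.256000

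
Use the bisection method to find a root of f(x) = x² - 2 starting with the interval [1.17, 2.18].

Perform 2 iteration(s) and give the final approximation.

f(x) = x² - 2
Initial interval: [1.17, 2.18]

Iteration 1:
  c_1 = (1.170000 + 2.180000)/2 = 1.675000
  f(c_1) = f(1.675000) = 0.805625
  f(a) × f(c) < 0, new interval: [1.170000, 1.675000]
Iteration 2:
  c_2 = (1.170000 + 1.675000)/2 = 1.422500
  f(c_2) = f(1.422500) = 0.023506
  f(a) × f(c) < 0, new interval: [1.170000, 1.422500]

After 2 iteration(s), the approximation is c_2 = 1.422500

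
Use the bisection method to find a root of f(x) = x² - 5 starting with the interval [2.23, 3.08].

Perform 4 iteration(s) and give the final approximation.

f(x) = x² - 5
Initial interval: [2.23, 3.08]

Iteration 1:
  c_1 = (2.230000 + 3.080000)/2 = 2.655000
  f(c_1) = f(2.655000) = 2.049025
  f(a) × f(c) < 0, new interval: [2.230000, 2.655000]
Iteration 2:
  c_2 = (2.230000 + 2.655000)/2 = 2.442500
  f(c_2) = f(2.442500) = 0.965806
  f(a) × f(c) < 0, new interval: [2.230000, 2.442500]
Iteration 3:
  c_3 = (2.230000 + 2.442500)/2 = 2.336250
  f(c_3) = f(2.336250) = 0.458064
  f(a) × f(c) < 0, new interval: [2.230000, 2.336250]
Iteration 4:
  c_4 = (2.230000 + 2.336250)/2 = 2.283125
  f(c_4) = f(2.283125) = 0.212660
  f(a) × f(c) < 0, new interval: [2.230000, 2.283125]

After 4 iteration(s), the approximation is c_4 = 2.283125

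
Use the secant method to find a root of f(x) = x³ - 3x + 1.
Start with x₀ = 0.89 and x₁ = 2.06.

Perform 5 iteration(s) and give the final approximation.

f(x) = x³ - 3x + 1
x₀ = 0.89, x₁ = 2.06

Secant formula: x_{n+1} = x_n - f(x_n)(x_n - x_{n-1})/(f(x_n) - f(x_{n-1}))

Iteration 1:
  f(0.890000) = -0.965031
  f(2.060000) = 3.561816
  x_2 = 2.060000 - 3.561816×(2.060000 - 0.890000)/(3.561816 - (-0.965031))
       = 1.139420
Iteration 2:
  f(2.060000) = 3.561816
  f(1.139420) = -0.938976
  x_3 = 1.139420 - (-0.938976)×(1.139420 - 2.060000)/(-0.938976 - 3.561816)
       = 1.331476
Iteration 3:
  f(1.139420) = -0.938976
  f(1.331476) = -0.633950
  x_4 = 1.331476 - (-0.633950)×(1.331476 - 1.139420)/(-0.633950 - (-0.938976))
       = 1.730635
Iteration 4:
  f(1.331476) = -0.633950
  f(1.730635) = 0.991513
  x_5 = 1.730635 - 0.991513×(1.730635 - 1.331476)/(0.991513 - (-0.633950))
       = 1.487152
Iteration 5:
  f(1.730635) = 0.991513
  f(1.487152) = -0.172438
  x_6 = 1.487152 - (-0.172438)×(1.487152 - 1.730635)/(-0.172438 - 0.991513)
       = 1.523224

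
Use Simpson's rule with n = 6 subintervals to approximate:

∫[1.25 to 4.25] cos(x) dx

f(x) = cos(x)
a = 1.25, b = 4.25, n = 6
h = (b - a)/n = 0.500000

Simpson's rule: (h/3)[f(x₀) + 4f(x₁) + 2f(x₂) + ... + f(xₙ)]

x_0 = 1.2500, f(x_0) = 0.315322, coefficient = 1
x_1 = 1.7500, f(x_1) = -0.178246, coefficient = 4
x_2 = 2.2500, f(x_2) = -0.628174, coefficient = 2
x_3 = 2.7500, f(x_3) = -0.924302, coefficient = 4
x_4 = 3.2500, f(x_4) = -0.994130, coefficient = 2
x_5 = 3.7500, f(x_5) = -0.820559, coefficient = 4
x_6 = 4.2500, f(x_6) = -0.446087, coefficient = 1

I ≈ (0.500000/3) × -11.067803 = -1.844634
Exact value: -1.843974
Error: 0.000660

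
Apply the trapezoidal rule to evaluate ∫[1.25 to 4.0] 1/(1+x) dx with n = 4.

f(x) = 1/(1+x)
a = 1.25, b = 4.0, n = 4
h = (b - a)/n = 0.687500

Trapezoidal rule: (h/2)[f(x₀) + 2f(x₁) + 2f(x₂) + ... + f(xₙ)]

x_0 = 1.2500, f(x_0) = 0.444444, coefficient = 1
x_1 = 1.9375, f(x_1) = 0.340426, coefficient = 2
x_2 = 2.6250, f(x_2) = 0.275862, coefficient = 2
x_3 = 3.3125, f(x_3) = 0.231884, coefficient = 2
x_4 = 4.0000, f(x_4) = 0.200000, coefficient = 1

I ≈ (0.687500/2) × 2.340788 = 0.804646
Exact value: 0.798508
Error: 0.006138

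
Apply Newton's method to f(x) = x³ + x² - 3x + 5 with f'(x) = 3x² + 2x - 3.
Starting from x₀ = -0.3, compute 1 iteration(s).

f(x) = x³ + x² - 3x + 5
f'(x) = 3x² + 2x - 3
x₀ = -0.3

Newton-Raphson formula: x_{n+1} = x_n - f(x_n)/f'(x_n)

Iteration 1:
  f(-0.300000) = 5.963000
  f'(-0.300000) = -3.330000
  x_1 = -0.300000 - 5.963000/(-3.330000) = 1.490691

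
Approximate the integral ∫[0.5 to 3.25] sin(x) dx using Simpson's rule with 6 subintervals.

f(x) = sin(x)
a = 0.5, b = 3.25, n = 6
h = (b - a)/n = 0.458333

Simpson's rule: (h/3)[f(x₀) + 4f(x₁) + 2f(x₂) + ... + f(xₙ)]

x_0 = 0.5000, f(x_0) = 0.479426, coefficient = 1
x_1 = 0.9583, f(x_1) = 0.818235, coefficient = 4
x_2 = 1.4167, f(x_2) = 0.988146, coefficient = 2
x_3 = 1.8750, f(x_3) = 0.954086, coefficient = 4
x_4 = 2.3333, f(x_4) = 0.723086, coefficient = 2
x_5 = 2.7917, f(x_5) = 0.342828, coefficient = 4
x_6 = 3.2500, f(x_6) = -0.108195, coefficient = 1

I ≈ (0.458333/3) × 12.254288 = 1.872183
Exact value: 1.871712
Error: 0.000471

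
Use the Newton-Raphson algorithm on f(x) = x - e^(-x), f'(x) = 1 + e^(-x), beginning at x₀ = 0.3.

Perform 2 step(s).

f(x) = x - e^(-x)
f'(x) = 1 + e^(-x)
x₀ = 0.3

Newton-Raphson formula: x_{n+1} = x_n - f(x_n)/f'(x_n)

Iteration 1:
  f(0.300000) = -0.440818
  f'(0.300000) = 1.740818
  x_1 = 0.300000 - (-0.440818)/1.740818 = 0.553225
Iteration 2:
  f(0.553225) = -0.021868
  f'(0.553225) = 1.575092
  x_2 = 0.553225 - (-0.021868)/1.575092 = 0.567108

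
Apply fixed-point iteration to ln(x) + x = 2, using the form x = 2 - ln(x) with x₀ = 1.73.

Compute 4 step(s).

Equation: ln(x) + x = 2
Fixed-point form: x = 2 - ln(x)
x₀ = 1.73

x_1 = g(1.730000) = 1.451879
x_2 = g(1.451879) = 1.627142
x_3 = g(1.627142) = 1.513175
x_4 = g(1.513175) = 1.585790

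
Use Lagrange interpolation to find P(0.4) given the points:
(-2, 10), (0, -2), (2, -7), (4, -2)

Lagrange interpolation formula:
P(x) = Σ yᵢ × Lᵢ(x)
where Lᵢ(x) = Π_{j≠i} (x - xⱼ)/(xᵢ - xⱼ)

L_0(0.4) = (0.4 - 0)/(-2 - 0) × (0.4 - 2)/(-2 - 2) × (0.4 - 4)/(-2 - 4) = -0.048000
L_1(0.4) = (0.4 - (-2))/(0 - (-2)) × (0.4 - 2)/(0 - 2) × (0.4 - 4)/(0 - 4) = 0.864000
L_2(0.4) = (0.4 - (-2))/(2 - (-2)) × (0.4 - 0)/(2 - 0) × (0.4 - 4)/(2 - 4) = 0.216000
L_3(0.4) = (0.4 - (-2))/(4 - (-2)) × (0.4 - 0)/(4 - 0) × (0.4 - 2)/(4 - 2) = -0.032000

P(0.4) = 10×L_0(0.4) + (-2)×L_1(0.4) + (-7)×L_2(0.4) + (-2)×L_3(0.4)
P(0.4) = -3.656000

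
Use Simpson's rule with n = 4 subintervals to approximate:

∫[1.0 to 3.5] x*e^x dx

f(x) = x*e^x
a = 1.0, b = 3.5, n = 4
h = (b - a)/n = 0.625000

Simpson's rule: (h/3)[f(x₀) + 4f(x₁) + 2f(x₂) + ... + f(xₙ)]

x_0 = 1.0000, f(x_0) = 2.718282, coefficient = 1
x_1 = 1.6250, f(x_1) = 8.252431, coefficient = 4
x_2 = 2.2500, f(x_2) = 21.347406, coefficient = 2
x_3 = 2.8750, f(x_3) = 50.960594, coefficient = 4
x_4 = 3.5000, f(x_4) = 115.904082, coefficient = 1

I ≈ (0.625000/3) × 398.169276 = 82.951933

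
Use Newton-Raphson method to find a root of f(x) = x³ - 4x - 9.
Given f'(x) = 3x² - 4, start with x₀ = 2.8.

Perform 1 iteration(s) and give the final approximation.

f(x) = x³ - 4x - 9
f'(x) = 3x² - 4
x₀ = 2.8

Newton-Raphson formula: x_{n+1} = x_n - f(x_n)/f'(x_n)

Iteration 1:
  f(2.800000) = 1.752000
  f'(2.800000) = 19.520000
  x_1 = 2.800000 - 1.752000/19.520000 = 2.710246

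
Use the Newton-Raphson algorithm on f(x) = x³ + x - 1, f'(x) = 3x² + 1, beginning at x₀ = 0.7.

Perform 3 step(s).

f(x) = x³ + x - 1
f'(x) = 3x² + 1
x₀ = 0.7

Newton-Raphson formula: x_{n+1} = x_n - f(x_n)/f'(x_n)

Iteration 1:
  f(0.700000) = 0.043000
  f'(0.700000) = 2.470000
  x_1 = 0.700000 - 0.043000/2.470000 = 0.682591
Iteration 2:
  f(0.682591) = 0.000631
  f'(0.682591) = 2.397792
  x_2 = 0.682591 - 0.000631/2.397792 = 0.682328
Iteration 3:
  f(0.682328) = 0.000000
  f'(0.682328) = 2.396714
  x_3 = 0.682328 - 0.000000/2.396714 = 0.682328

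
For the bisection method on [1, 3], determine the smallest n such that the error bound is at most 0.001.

We need (b-a)/2^n ≤ 0.001
(3 - 1)/2^n ≤ 0.001
2/2^n ≤ 0.001
2^n ≥ 2000
n ≥ log₂(2000) = 10.97
n ≥ 11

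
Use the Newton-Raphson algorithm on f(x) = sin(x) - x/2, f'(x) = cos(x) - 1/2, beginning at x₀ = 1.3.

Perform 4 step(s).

f(x) = sin(x) - x/2
f'(x) = cos(x) - 1/2
x₀ = 1.3

Newton-Raphson formula: x_{n+1} = x_n - f(x_n)/f'(x_n)

Iteration 1:
  f(1.300000) = 0.313558
  f'(1.300000) = -0.232501
  x_1 = 1.300000 - 0.313558/(-0.232501) = 2.648631
Iteration 2:
  f(2.648631) = -0.851078
  f'(2.648631) = -1.380935
  x_2 = 2.648631 - (-0.851078)/(-1.380935) = 2.032325
Iteration 3:
  f(2.032325) = -0.120790
  f'(2.032325) = -0.945317
  x_3 = 2.032325 - (-0.120790)/(-0.945317) = 1.904548
Iteration 4:
  f(1.904548) = -0.007454
  f'(1.904548) = -0.827590
  x_4 = 1.904548 - (-0.007454)/(-0.827590) = 1.895541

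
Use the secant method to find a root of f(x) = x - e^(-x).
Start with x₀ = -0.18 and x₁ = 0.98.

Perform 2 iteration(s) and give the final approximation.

f(x) = x - e^(-x)
x₀ = -0.18, x₁ = 0.98

Secant formula: x_{n+1} = x_n - f(x_n)(x_n - x_{n-1})/(f(x_n) - f(x_{n-1}))

Iteration 1:
  f(-0.180000) = -1.377217
  f(0.980000) = 0.604689
  x_2 = 0.980000 - 0.604689×(0.980000 - (-0.180000))/(0.604689 - (-1.377217))
       = 0.626079
Iteration 2:
  f(0.980000) = 0.604689
  f(0.626079) = 0.091394
  x_3 = 0.626079 - 0.091394×(0.626079 - 0.980000)/(0.091394 - 0.604689)
       = 0.563061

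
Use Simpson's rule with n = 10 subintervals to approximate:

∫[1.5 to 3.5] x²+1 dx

f(x) = x²+1
a = 1.5, b = 3.5, n = 10
h = (b - a)/n = 0.200000

Simpson's rule: (h/3)[f(x₀) + 4f(x₁) + 2f(x₂) + ... + f(xₙ)]

x_0 = 1.5000, f(x_0) = 3.250000, coefficient = 1
x_1 = 1.7000, f(x_1) = 3.890000, coefficient = 4
x_2 = 1.9000, f(x_2) = 4.610000, coefficient = 2
x_3 = 2.1000, f(x_3) = 5.410000, coefficient = 4
x_4 = 2.3000, f(x_4) = 6.290000, coefficient = 2
x_5 = 2.5000, f(x_5) = 7.250000, coefficient = 4
x_6 = 2.7000, f(x_6) = 8.290000, coefficient = 2
x_7 = 2.9000, f(x_7) = 9.410000, coefficient = 4
x_8 = 3.1000, f(x_8) = 10.610000, coefficient = 2
x_9 = 3.3000, f(x_9) = 11.890000, coefficient = 4
x_10 = 3.5000, f(x_10) = 13.250000, coefficient = 1

I ≈ (0.200000/3) × 227.500000 = 15.166667
Exact value: 15.166667
Error: 0.000000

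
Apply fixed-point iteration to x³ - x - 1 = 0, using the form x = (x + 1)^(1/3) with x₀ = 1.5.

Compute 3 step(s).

Equation: x³ - x - 1 = 0
Fixed-point form: x = (x + 1)^(1/3)
x₀ = 1.5

x_1 = g(1.500000) = 1.357209
x_2 = g(1.357209) = 1.330861
x_3 = g(1.330861) = 1.325884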